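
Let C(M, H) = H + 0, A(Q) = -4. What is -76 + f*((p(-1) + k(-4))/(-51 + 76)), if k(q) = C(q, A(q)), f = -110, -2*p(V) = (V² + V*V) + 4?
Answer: -226/5 ≈ -45.200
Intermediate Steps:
p(V) = -2 - V² (p(V) = -((V² + V*V) + 4)/2 = -((V² + V²) + 4)/2 = -(2*V² + 4)/2 = -(4 + 2*V²)/2 = -2 - V²)
C(M, H) = H
k(q) = -4
-76 + f*((p(-1) + k(-4))/(-51 + 76)) = -76 - 110*((-2 - 1*(-1)²) - 4)/(-51 + 76) = -76 - 110*((-2 - 1*1) - 4)/25 = -76 - 110*((-2 - 1) - 4)/25 = -76 - 110*(-3 - 4)/25 = -76 - (-770)/25 = -76 - 110*(-7/25) = -76 + 154/5 = -226/5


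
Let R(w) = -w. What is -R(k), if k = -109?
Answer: -109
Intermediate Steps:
-R(k) = -(-1)*(-109) = -1*109 = -109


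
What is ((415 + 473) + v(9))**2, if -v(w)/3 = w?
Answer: 741321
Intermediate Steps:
v(w) = -3*w
((415 + 473) + v(9))**2 = ((415 + 473) - 3*9)**2 = (888 - 27)**2 = 861**2 = 741321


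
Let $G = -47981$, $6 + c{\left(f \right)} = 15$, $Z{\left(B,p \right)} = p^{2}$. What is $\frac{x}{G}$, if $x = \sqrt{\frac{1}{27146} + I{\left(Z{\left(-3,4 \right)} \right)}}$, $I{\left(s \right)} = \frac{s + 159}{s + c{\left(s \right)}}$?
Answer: $- \frac{\sqrt{105272742}}{186070318} \approx -5.5142 \cdot 10^{-5}$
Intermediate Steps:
$c{\left(f \right)} = 9$ ($c{\left(f \right)} = -6 + 15 = 9$)
$I{\left(s \right)} = \frac{159 + s}{9 + s}$ ($I{\left(s \right)} = \frac{s + 159}{s + 9} = \frac{159 + s}{9 + s}$)
$x = \frac{\sqrt{105272742}}{3878}$ ($x = \sqrt{\frac{1}{27146} + \frac{159 + 4^{2}}{9 + 4^{2}}} = \sqrt{\frac{1}{27146} + \frac{159 + 16}{9 + 16}} = \sqrt{\frac{1}{27146} + \frac{1}{25} \cdot 175} = \sqrt{\frac{1}{27146} + 7} = \sqrt{\frac{190023}{27146}} = \frac{\sqrt{105272742}}{3878} \approx 2.6458$)
$\frac{x}{G} = \frac{\frac{1}{3878} \sqrt{105272742}}{-47981} = \frac{\sqrt{105272742}}{3878} \left(- \frac{1}{47981}\right) = - \frac{\sqrt{105272742}}{186070318}$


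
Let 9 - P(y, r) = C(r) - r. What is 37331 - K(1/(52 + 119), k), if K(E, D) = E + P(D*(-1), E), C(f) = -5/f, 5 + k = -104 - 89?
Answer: 6235855/171 ≈ 36467.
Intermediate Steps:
k = -198 (k = -5 + (-104 - 89) = -5 - 193 = -198)
P(y, r) = 9 + r + 5/r (P(y, r) = 9 - (-5/r - r) = 9 - (-r - 5/r) = 9 + (r + 5/r) = 9 + r + 5/r)
K(E, D) = 9 + 2*E + 5/E (K(E, D) = E + (9 + E + 5/E) = 9 + 2*E + 5/E)
37331 - K(1/(52 + 119), k) = 37331 - (9 + 2/(52 + 119) + 5/(1/(52 + 119))) = 37331 - (9 + 2/171 + 5/(1/171)) = 37331 - (9 + 2*(1/171) + 5/(1/171)) = 37331 - (9 + 2/171 + 5*171) = 37331 - (9 + 2/171 + 855) = 37331 - 1*147746/171 = 37331 - 147746/171 = 6235855/171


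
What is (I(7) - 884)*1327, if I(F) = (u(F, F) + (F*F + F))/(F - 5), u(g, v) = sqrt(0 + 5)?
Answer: -1135912 + 1327*sqrt(5)/2 ≈ -1.1344e+6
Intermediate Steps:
u(g, v) = sqrt(5)
I(F) = (F + sqrt(5) + F**2)/(-5 + F) (I(F) = (sqrt(5) + (F*F + F))/(F - 5) = (sqrt(5) + (F**2 + F))/(-5 + F) = (sqrt(5) + (F + F**2))/(-5 + F) = (F + sqrt(5) + F**2)/(-5 + F))
(I(7) - 884)*1327 = ((7 + sqrt(5) + 7**2)/(-5 + 7) - 884)*1327 = ((7 + sqrt(5) + 49)/2 - 884)*1327 = ((56 + sqrt(5))/2 - 884)*1327 = ((28 + sqrt(5)/2) - 884)*1327 = (-856 + sqrt(5)/2)*1327 = -1135912 + 1327*sqrt(5)/2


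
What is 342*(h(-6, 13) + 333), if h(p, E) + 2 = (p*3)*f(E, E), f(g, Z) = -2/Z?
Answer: 1483938/13 ≈ 1.1415e+5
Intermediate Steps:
h(p, E) = -2 - 6*p/E (h(p, E) = -2 + (p*3)*(-2/E) = -2 + (3*p)*(-2/E) = -2 - 6*p/E)
342*(h(-6, 13) + 333) = 342*((-2 - 6*(-6)/13) + 333) = 342*((-2 - 6*(-6)*1/13) + 333) = 342*((-2 + 36/13) + 333) = 342*(10/13 + 333) = 342*(4339/13) = 1483938/13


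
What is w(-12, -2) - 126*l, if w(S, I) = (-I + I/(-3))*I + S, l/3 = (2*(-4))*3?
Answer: 27164/3 ≈ 9054.7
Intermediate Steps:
l = -72 (l = 3*((2*(-4))*3) = 3*(-8*3) = 3*(-24) = -72)
w(S, I) = S - 4*I²/3 (w(S, I) = (-I + I*(-⅓))*I + S = (-I - I/3)*I + S = (-4*I/3)*I + S = -4*I²/3 + S = S - 4*I²/3)
w(-12, -2) - 126*l = (-12 - 4/3*(-2)²) - 126*(-72) = (-12 - 4/3*4) + 9072 = (-12 - 16/3) + 9072 = -52/3 + 9072 = 27164/3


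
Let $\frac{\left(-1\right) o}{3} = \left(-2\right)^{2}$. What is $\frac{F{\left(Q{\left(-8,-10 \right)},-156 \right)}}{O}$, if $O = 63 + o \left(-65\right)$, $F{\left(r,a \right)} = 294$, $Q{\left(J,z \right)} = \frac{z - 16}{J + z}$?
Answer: $\frac{98}{281} \approx 0.34875$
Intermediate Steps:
$o = -12$ ($o = - 3 \left(-2\right)^{2} = \left(-3\right) 4 = -12$)
$Q{\left(J,z \right)} = \frac{-16 + z}{J + z}$
$O = 843$ ($O = 63 - -780 = 63 + 780 = 843$)
$\frac{F{\left(Q{\left(-8,-10 \right)},-156 \right)}}{O} = \frac{294}{843} = 294 \cdot \frac{1}{843} = \frac{98}{281}$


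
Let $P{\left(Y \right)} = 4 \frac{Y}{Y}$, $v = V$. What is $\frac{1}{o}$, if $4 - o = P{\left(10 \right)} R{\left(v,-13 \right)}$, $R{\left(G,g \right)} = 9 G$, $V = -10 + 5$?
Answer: $\frac{1}{184} \approx 0.0054348$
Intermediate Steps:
$V = -5$
$v = -5$
$P{\left(Y \right)} = 4$ ($P{\left(Y \right)} = 4 \cdot 1 = 4$)
$o = 184$ ($o = 4 - 4 \cdot 9 \left(-5\right) = 4 - 4 \left(-45\right) = 4 - -180 = 4 + 180 = 184$)
$\frac{1}{o} = \frac{1}{184}$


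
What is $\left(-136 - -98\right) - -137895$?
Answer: $137857$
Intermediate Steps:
$\left(-136 - -98\right) - -137895 = \left(-136 + 98\right) + 137895 = -38 + 137895 = 137857$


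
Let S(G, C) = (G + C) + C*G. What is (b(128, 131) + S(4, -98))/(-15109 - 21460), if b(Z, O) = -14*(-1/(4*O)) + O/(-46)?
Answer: 1472818/110182397 ≈ 0.013367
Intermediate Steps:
S(G, C) = C + G + C*G (S(G, C) = (C + G) + C*G = C + G + C*G)
b(Z, O) = -O/46 + 7/(2*O) (b(Z, O) = -(-7)/(2*O) + O*(-1/46) = 7/(2*O) - O/46 = -O/46 + 7/(2*O))
(b(128, 131) + S(4, -98))/(-15109 - 21460) = ((1/46)*(161 - 1*131²)/131 + (-98 + 4 - 98*4))/(-15109 - 21460) = ((1/46)*(1/131)*(161 - 1*17161) + (-98 + 4 - 392))/(-36569) = ((1/46)*(1/131)*(161 - 17161) - 486)*(-1/36569) = ((1/46)*(1/131)*(-17000) - 486)*(-1/36569) = (-8500/3013 - 486)*(-1/36569) = -1472818/3013*(-1/36569) = 1472818/110182397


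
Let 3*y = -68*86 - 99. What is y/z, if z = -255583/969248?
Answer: 5764117856/766749 ≈ 7517.6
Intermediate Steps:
z = -255583/969248 (z = -255583*1/969248 = -255583/969248 ≈ -0.26369)
y = -5947/3 (y = (-68*86 - 99)/3 = (-5848 - 99)/3 = (⅓)*(-5947) = -5947/3 ≈ -1982.3)
y/z = -5947/(3*(-255583/969248)) = -5947/3*(-969248/255583) = 5764117856/766749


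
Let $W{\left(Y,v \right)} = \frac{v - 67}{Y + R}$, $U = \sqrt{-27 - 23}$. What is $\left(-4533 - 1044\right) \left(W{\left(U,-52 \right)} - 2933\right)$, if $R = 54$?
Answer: $\frac{24275855604}{1483} - \frac{3318315 i \sqrt{2}}{2966} \approx 1.6369 \cdot 10^{7} - 1582.2 i$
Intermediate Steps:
$U = 5 i \sqrt{2}$ ($U = \sqrt{-27 - 23} = \sqrt{-50} = 5 i \sqrt{2} \approx 7.0711 i$)
$W{\left(Y,v \right)} = \frac{-67 + v}{54 + Y}$ ($W{\left(Y,v \right)} = \frac{v - 67}{Y + 54} = \frac{-67 + v}{54 + Y}$)
$\left(-4533 - 1044\right) \left(W{\left(U,-52 \right)} - 2933\right) = \left(-4533 - 1044\right) \left(\frac{-67 - 52}{54 + 5 i \sqrt{2}} - 2933\right) = - 5577 \left(\frac{1}{54 + 5 i \sqrt{2}} \left(-119\right) - 2933\right) = - 5577 \left(- \frac{119}{54 + 5 i \sqrt{2}} - 2933\right) = - 5577 \left(-2933 - \frac{119}{54 + 5 i \sqrt{2}}\right) = 16357341 + \frac{663663}{54 + 5 i \sqrt{2}}$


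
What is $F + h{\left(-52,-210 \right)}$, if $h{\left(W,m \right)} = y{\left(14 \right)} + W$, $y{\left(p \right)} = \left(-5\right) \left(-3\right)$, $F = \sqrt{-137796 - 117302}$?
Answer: $-37 + i \sqrt{255098} \approx -37.0 + 505.07 i$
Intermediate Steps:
$F = i \sqrt{255098}$ ($F = \sqrt{-255098} = i \sqrt{255098} \approx 505.07 i$)
$y{\left(p \right)} = 15$
$h{\left(W,m \right)} = 15 + W$
$F + h{\left(-52,-210 \right)} = i \sqrt{255098} + \left(15 - 52\right) = i \sqrt{255098} - 37 = -37 + i \sqrt{255098}$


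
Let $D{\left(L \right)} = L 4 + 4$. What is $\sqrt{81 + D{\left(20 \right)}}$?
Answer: $\sqrt{165} \approx 12.845$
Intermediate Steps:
$D{\left(L \right)} = 4 + 4 L$ ($D{\left(L \right)} = 4 L + 4 = 4 + 4 L$)
$\sqrt{81 + D{\left(20 \right)}} = \sqrt{81 + \left(4 + 4 \cdot 20\right)} = \sqrt{81 + \left(4 + 80\right)} = \sqrt{81 + 84} = \sqrt{165}$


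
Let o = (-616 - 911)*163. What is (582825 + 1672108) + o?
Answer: 2006032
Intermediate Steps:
o = -248901 (o = -1527*163 = -248901)
(582825 + 1672108) + o = (582825 + 1672108) - 248901 = 2254933 - 248901 = 2006032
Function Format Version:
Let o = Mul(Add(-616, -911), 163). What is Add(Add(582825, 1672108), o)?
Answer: 2006032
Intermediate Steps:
o = -248901 (o = Mul(-1527, 163) = -248901)
Add(Add(582825, 1672108), o) = Add(Add(582825, 1672108), -248901) = Add(2254933, -248901) = 2006032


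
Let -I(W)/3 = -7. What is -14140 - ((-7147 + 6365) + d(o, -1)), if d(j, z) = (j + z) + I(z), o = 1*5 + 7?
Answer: -13390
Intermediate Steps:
I(W) = 21 (I(W) = -3*(-7) = 21)
o = 12 (o = 5 + 7 = 12)
d(j, z) = 21 + j + z (d(j, z) = (j + z) + 21 = 21 + j + z)
-14140 - ((-7147 + 6365) + d(o, -1)) = -14140 - ((-7147 + 6365) + (21 + 12 - 1)) = -14140 - (-782 + 32) = -14140 - 1*(-750) = -14140 + 750 = -13390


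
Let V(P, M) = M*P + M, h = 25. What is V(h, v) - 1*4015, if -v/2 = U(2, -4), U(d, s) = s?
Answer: -3807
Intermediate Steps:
v = 8 (v = -2*(-4) = 8)
V(P, M) = M + M*P
V(h, v) - 1*4015 = 8*(1 + 25) - 1*4015 = 8*26 - 4015 = 208 - 4015 = -3807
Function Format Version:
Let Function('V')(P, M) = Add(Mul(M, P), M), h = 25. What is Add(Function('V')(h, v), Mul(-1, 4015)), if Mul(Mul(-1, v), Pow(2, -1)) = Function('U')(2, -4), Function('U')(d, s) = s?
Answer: -3807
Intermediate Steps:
v = 8 (v = Mul(-2, -4) = 8)
Function('V')(P, M) = Add(M, Mul(M, P))
Add(Function('V')(h, v), Mul(-1, 4015)) = Add(Mul(8, Add(1, 25)), Mul(-1, 4015)) = Add(Mul(8, 26), -4015) = Add(208, -4015) = -3807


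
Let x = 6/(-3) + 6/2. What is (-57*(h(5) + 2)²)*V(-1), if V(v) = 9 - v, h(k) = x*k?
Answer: -27930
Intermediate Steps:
x = 1 (x = 6*(-⅓) + 6*(½) = -2 + 3 = 1)
h(k) = k (h(k) = 1*k = k)
(-57*(h(5) + 2)²)*V(-1) = (-57*(5 + 2)²)*(9 - 1*(-1)) = (-57*7²)*(9 + 1) = -57*49*10 = -2793*10 = -27930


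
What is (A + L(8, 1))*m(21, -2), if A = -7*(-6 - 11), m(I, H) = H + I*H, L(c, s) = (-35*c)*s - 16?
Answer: 7788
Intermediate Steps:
L(c, s) = -16 - 35*c*s (L(c, s) = -35*c*s - 16 = -16 - 35*c*s)
m(I, H) = H + H*I
A = 119 (A = -7*(-17) = 119)
(A + L(8, 1))*m(21, -2) = (119 + (-16 - 35*8*1))*(-2*(1 + 21)) = (119 + (-16 - 280))*(-2*22) = (119 - 296)*(-44) = -177*(-44) = 7788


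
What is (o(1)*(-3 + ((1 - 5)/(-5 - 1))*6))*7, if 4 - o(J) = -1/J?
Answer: 35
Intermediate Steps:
o(J) = 4 + 1/J (o(J) = 4 - (-1)/J = 4 + 1/J)
(o(1)*(-3 + ((1 - 5)/(-5 - 1))*6))*7 = ((4 + 1/1)*(-3 + ((1 - 5)/(-5 - 1))*6))*7 = ((4 + 1)*(-3 - 4/(-6)*6))*7 = (5*(-3 - 4*(-⅙)*6))*7 = (5*(-3 + (⅔)*6))*7 = (5*(-3 + 4))*7 = (5*1)*7 = 5*7 = 35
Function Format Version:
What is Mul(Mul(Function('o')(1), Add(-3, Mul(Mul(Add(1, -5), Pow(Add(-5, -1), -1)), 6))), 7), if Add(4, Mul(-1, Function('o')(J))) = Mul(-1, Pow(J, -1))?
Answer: 35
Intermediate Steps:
Function('o')(J) = Add(4, Pow(J, -1)) (Function('o')(J) = Add(4, Mul(-1, Mul(-1, Pow(J, -1)))) = Add(4, Pow(J, -1)))
Mul(Mul(Function('o')(1), Add(-3, Mul(Mul(Add(1, -5), Pow(Add(-5, -1), -1)), 6))), 7) = Mul(Mul(Add(4, Pow(1, -1)), Add(-3, Mul(Mul(Add(1, -5), Pow(Add(-5, -1), -1)), 6))), 7) = Mul(Mul(Add(4, 1), Add(-3, Mul(Mul(-4, Pow(-6, -1)), 6))), 7) = Mul(Mul(5, Add(-3, Mul(Mul(-4, Rational(-1, 6)), 6))), 7) = Mul(Mul(5, Add(-3, Mul(Rational(2, 3), 6))), 7) = Mul(Mul(5, Add(-3, 4)), 7) = Mul(Mul(5, 1), 7) = Mul(5, 7) = 35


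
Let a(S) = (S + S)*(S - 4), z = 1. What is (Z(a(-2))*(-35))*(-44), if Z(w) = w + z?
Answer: 38500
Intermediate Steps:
a(S) = 2*S*(-4 + S) (a(S) = (2*S)*(-4 + S) = 2*S*(-4 + S))
Z(w) = 1 + w (Z(w) = w + 1 = 1 + w)
(Z(a(-2))*(-35))*(-44) = ((1 + 2*(-2)*(-4 - 2))*(-35))*(-44) = ((1 + 2*(-2)*(-6))*(-35))*(-44) = ((1 + 24)*(-35))*(-44) = (25*(-35))*(-44) = -875*(-44) = 38500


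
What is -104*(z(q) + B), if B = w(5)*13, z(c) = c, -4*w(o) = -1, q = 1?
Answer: -442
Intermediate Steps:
w(o) = ¼ (w(o) = -¼*(-1) = ¼)
B = 13/4 (B = (¼)*13 = 13/4 ≈ 3.2500)
-104*(z(q) + B) = -104*(1 + 13/4) = -104*17/4 = -442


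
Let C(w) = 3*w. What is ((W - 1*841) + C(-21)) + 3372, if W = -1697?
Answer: 771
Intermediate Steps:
((W - 1*841) + C(-21)) + 3372 = ((-1697 - 1*841) + 3*(-21)) + 3372 = ((-1697 - 841) - 63) + 3372 = (-2538 - 63) + 3372 = -2601 + 3372 = 771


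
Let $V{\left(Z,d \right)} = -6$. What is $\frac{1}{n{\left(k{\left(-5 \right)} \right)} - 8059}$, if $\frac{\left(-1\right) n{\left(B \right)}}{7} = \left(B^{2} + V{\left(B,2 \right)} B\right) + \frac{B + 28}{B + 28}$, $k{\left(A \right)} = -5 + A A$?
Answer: $- \frac{1}{10026} \approx -9.9741 \cdot 10^{-5}$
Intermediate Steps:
$k{\left(A \right)} = -5 + A^{2}$
$n{\left(B \right)} = -7 - 7 B^{2} + 42 B$ ($n{\left(B \right)} = - 7 \left(\left(B^{2} - 6 B\right) + \frac{B + 28}{B + 28}\right) = - 7 \left(\left(B^{2} - 6 B\right) + \frac{28 + B}{28 + B}\right) = - 7 \left(\left(B^{2} - 6 B\right) + 1\right) = - 7 \left(1 + B^{2} - 6 B\right) = -7 - 7 B^{2} + 42 B$)
$\frac{1}{n{\left(k{\left(-5 \right)} \right)} - 8059} = \frac{1}{\left(-7 - 7 \left(-5 + \left(-5\right)^{2}\right)^{2} + 42 \left(-5 + \left(-5\right)^{2}\right)\right) - 8059} = \frac{1}{\left(-7 - 7 \left(-5 + 25\right)^{2} + 42 \left(-5 + 25\right)\right) - 8059} = \frac{1}{\left(-7 - 7 \cdot 20^{2} + 42 \cdot 20\right) - 8059} = \frac{1}{\left(-7 - 2800 + 840\right) - 8059} = \frac{1}{-1967 - 8059} = \frac{1}{-10026} = - \frac{1}{10026}$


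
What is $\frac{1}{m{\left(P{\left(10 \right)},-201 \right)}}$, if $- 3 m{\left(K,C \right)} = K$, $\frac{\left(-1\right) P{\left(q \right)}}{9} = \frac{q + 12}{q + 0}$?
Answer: $\frac{5}{33} \approx 0.15152$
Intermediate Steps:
$P{\left(q \right)} = - \frac{9 \left(12 + q\right)}{q}$ ($P{\left(q \right)} = - 9 \frac{q + 12}{q + 0} = - 9 \frac{12 + q}{q} = - \frac{9 \left(12 + q\right)}{q}$)
$m{\left(K,C \right)} = - \frac{K}{3}$
$\frac{1}{m{\left(P{\left(10 \right)},-201 \right)}} = \frac{1}{\left(- \frac{1}{3}\right) \left(-9 - \frac{108}{10}\right)} = \frac{1}{\left(- \frac{1}{3}\right) \left(-9 - \frac{54}{5}\right)} = \frac{1}{\left(- \frac{1}{3}\right) \left(- \frac{99}{5}\right)} = \frac{1}{\frac{33}{5}} = \frac{5}{33}$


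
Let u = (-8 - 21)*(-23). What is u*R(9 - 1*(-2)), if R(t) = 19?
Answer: 12673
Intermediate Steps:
u = 667 (u = -29*(-23) = 667)
u*R(9 - 1*(-2)) = 667*19 = 12673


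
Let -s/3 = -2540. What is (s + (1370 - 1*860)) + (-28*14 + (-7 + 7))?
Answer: 7738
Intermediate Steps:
s = 7620 (s = -3*(-2540) = 7620)
(s + (1370 - 1*860)) + (-28*14 + (-7 + 7)) = (7620 + (1370 - 1*860)) + (-28*14 + (-7 + 7)) = (7620 + (1370 - 860)) + (-392 + 0) = (7620 + 510) - 392 = 8130 - 392 = 7738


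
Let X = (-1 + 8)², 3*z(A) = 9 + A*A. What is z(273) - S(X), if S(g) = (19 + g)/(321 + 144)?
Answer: 11553322/465 ≈ 24846.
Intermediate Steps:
z(A) = 3 + A²/3 (z(A) = (9 + A*A)/3 = (9 + A²)/3 = 3 + A²/3)
X = 49 (X = 7² = 49)
S(g) = 19/465 + g/465 (S(g) = (19 + g)/465 = (19 + g)*(1/465) = 19/465 + g/465)
z(273) - S(X) = (3 + (⅓)*273²) - (19/465 + (1/465)*49) = (3 + (⅓)*74529) - (19/465 + 49/465) = (3 + 24843) - 1*68/465 = 24846 - 68/465 = 11553322/465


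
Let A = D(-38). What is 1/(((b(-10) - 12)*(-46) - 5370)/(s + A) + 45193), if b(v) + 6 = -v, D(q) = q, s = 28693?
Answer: 28655/1295000413 ≈ 2.2127e-5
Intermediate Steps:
A = -38
b(v) = -6 - v
1/(((b(-10) - 12)*(-46) - 5370)/(s + A) + 45193) = 1/((((-6 - 1*(-10)) - 12)*(-46) - 5370)/(28693 - 38) + 45193) = 1/((((-6 + 10) - 12)*(-46) - 5370)/28655 + 45193) = 1/(((4 - 12)*(-46) - 5370)*(1/28655) + 45193) = 1/((-8*(-46) - 5370)*(1/28655) + 45193) = 1/((368 - 5370)*(1/28655) + 45193) = 1/(-5002*1/28655 + 45193) = 1/(-5002/28655 + 45193) = 1/(1295000413/28655) = 28655/1295000413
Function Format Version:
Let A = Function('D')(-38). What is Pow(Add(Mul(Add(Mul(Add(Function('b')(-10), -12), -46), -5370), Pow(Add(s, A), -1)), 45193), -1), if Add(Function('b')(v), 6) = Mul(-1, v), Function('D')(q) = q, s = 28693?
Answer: Rational(28655, 1295000413) ≈ 2.2127e-5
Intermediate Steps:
A = -38
Function('b')(v) = Add(-6, Mul(-1, v))
Pow(Add(Mul(Add(Mul(Add(Function('b')(-10), -12), -46), -5370), Pow(Add(s, A), -1)), 45193), -1) = Pow(Add(Mul(Add(Mul(Add(Add(-6, Mul(-1, -10)), -12), -46), -5370), Pow(Add(28693, -38), -1)), 45193), -1) = Pow(Add(Mul(Add(Mul(Add(Add(-6, 10), -12), -46), -5370), Pow(28655, -1)), 45193), -1) = Pow(Add(Mul(Add(Mul(Add(4, -12), -46), -5370), Rational(1, 28655)), 45193), -1) = Pow(Add(Mul(Add(Mul(-8, -46), -5370), Rational(1, 28655)), 45193), -1) = Pow(Add(Mul(Add(368, -5370), Rational(1, 28655)), 45193), -1) = Pow(Add(Mul(-5002, Rational(1, 28655)), 45193), -1) = Pow(Add(Rational(-5002, 28655), 45193), -1) = Pow(Rational(1295000413, 28655), -1) = Rational(28655, 1295000413)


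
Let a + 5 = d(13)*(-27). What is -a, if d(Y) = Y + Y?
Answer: 707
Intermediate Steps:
d(Y) = 2*Y
a = -707 (a = -5 + (2*13)*(-27) = -5 + 26*(-27) = -5 - 702 = -707)
-a = -1*(-707) = 707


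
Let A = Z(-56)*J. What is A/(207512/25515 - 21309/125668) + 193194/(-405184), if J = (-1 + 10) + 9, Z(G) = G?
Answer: -657258100798786677/5172967693939552 ≈ -127.06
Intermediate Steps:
J = 18 (J = 9 + 9 = 18)
A = -1008 (A = -56*18 = -1008)
A/(207512/25515 - 21309/125668) + 193194/(-405184) = -1008/(207512/25515 - 21309/125668) + 193194/(-405184) = -1008/(207512*(1/25515) - 21309*1/125668) + 193194*(-1/405184) = -1008/(207512/25515 - 21309/125668) - 96597/202592 = -1008/25533918881/3206419020 - 96597/202592 = -1008*3206419020/25533918881 - 96597/202592 = -3232070372160/25533918881 - 96597/202592 = -657258100798786677/5172967693939552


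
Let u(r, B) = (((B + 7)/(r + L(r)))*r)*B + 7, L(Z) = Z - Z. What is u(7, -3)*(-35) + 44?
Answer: 219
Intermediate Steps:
L(Z) = 0
u(r, B) = 7 + B*(7 + B) (u(r, B) = (((B + 7)/(r + 0))*r)*B + 7 = (((7 + B)/r)*r)*B + 7 = (7 + B)*B + 7 = B*(7 + B) + 7 = 7 + B*(7 + B))
u(7, -3)*(-35) + 44 = (7 + (-3)² + 7*(-3))*(-35) + 44 = (7 + 9 - 21)*(-35) + 44 = -5*(-35) + 44 = 175 + 44 = 219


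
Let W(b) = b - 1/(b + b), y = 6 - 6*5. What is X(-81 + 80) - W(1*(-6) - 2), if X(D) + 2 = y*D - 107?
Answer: -1233/16 ≈ -77.063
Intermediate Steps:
y = -24 (y = 6 - 30 = -24)
X(D) = -109 - 24*D (X(D) = -2 + (-24*D - 107) = -2 + (-107 - 24*D) = -109 - 24*D)
W(b) = b - 1/(2*b)
X(-81 + 80) - W(1*(-6) - 2) = (-109 - 24*(-81 + 80)) - ((1*(-6) - 2) - 1/(2*(1*(-6) - 2))) = (-109 - 24*(-1)) - ((-6 - 2) - 1/(2*(-6 - 2))) = (-109 + 24) - (-8 - ½/(-8)) = -85 - (-8 - ½*(-⅛)) = -85 - (-8 + 1/16) = -85 - 1*(-127/16) = -85 + 127/16 = -1233/16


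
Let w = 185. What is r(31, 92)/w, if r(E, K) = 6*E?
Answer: 186/185 ≈ 1.0054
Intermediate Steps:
r(31, 92)/w = (6*31)/185 = 186*(1/185) = 186/185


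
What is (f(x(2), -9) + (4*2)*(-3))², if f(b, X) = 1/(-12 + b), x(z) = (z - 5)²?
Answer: 5329/9 ≈ 592.11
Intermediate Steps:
x(z) = (-5 + z)²
(f(x(2), -9) + (4*2)*(-3))² = (1/(-12 + (-5 + 2)²) + (4*2)*(-3))² = (1/(-12 + (-3)²) + 8*(-3))² = (1/(-12 + 9) - 24)² = (1/(-3) - 24)² = (-⅓ - 24)² = (-73/3)² = 5329/9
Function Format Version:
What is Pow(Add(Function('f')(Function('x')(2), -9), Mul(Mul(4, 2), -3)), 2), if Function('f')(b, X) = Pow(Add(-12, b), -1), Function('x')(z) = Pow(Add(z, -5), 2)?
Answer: Rational(5329, 9) ≈ 592.11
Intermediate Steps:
Function('x')(z) = Pow(Add(-5, z), 2)
Pow(Add(Function('f')(Function('x')(2), -9), Mul(Mul(4, 2), -3)), 2) = Pow(Add(Pow(Add(-12, Pow(Add(-5, 2), 2)), -1), Mul(Mul(4, 2), -3)), 2) = Pow(Add(Pow(Add(-12, Pow(-3, 2)), -1), Mul(8, -3)), 2) = Pow(Add(Pow(Add(-12, 9), -1), -24), 2) = Pow(Add(Pow(-3, -1), -24), 2) = Pow(Add(Rational(-1, 3), -24), 2) = Pow(Rational(-73, 3), 2) = Rational(5329, 9)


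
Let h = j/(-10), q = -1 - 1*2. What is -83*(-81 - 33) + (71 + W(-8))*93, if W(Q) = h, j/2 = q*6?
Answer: 81999/5 ≈ 16400.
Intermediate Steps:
q = -3 (q = -1 - 2 = -3)
j = -36 (j = 2*(-3*6) = 2*(-18) = -36)
h = 18/5 (h = -36/(-10) = -36*(-⅒) = 18/5 ≈ 3.6000)
W(Q) = 18/5
-83*(-81 - 33) + (71 + W(-8))*93 = -83*(-81 - 33) + (71 + 18/5)*93 = -83*(-114) + (373/5)*93 = 9462 + 34689/5 = 81999/5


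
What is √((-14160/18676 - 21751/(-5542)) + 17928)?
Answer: √12005751102382919434/25875598 ≈ 133.91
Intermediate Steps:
√((-14160/18676 - 21751/(-5542)) + 17928) = √((-14160*1/18676 - 21751*(-1/5542)) + 17928) = √((-3540/4669 + 21751/5542) + 17928) = √(81936739/25875598 + 17928) = √(463979657683/25875598) = √12005751102382919434/25875598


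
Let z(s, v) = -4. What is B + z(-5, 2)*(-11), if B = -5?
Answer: 39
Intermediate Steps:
B + z(-5, 2)*(-11) = -5 - 4*(-11) = -5 + 44 = 39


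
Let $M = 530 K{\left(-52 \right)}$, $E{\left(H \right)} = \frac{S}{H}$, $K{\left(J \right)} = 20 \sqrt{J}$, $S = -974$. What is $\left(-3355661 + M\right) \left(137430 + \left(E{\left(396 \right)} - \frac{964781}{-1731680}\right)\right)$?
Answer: $- \frac{79059934585034665579}{171436320} + \frac{6243444336312335 i \sqrt{13}}{2142954} \approx -4.6116 \cdot 10^{11} + 1.0505 \cdot 10^{10} i$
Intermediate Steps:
$E{\left(H \right)} = - \frac{974}{H}$
$M = 21200 i \sqrt{13}$ ($M = 530 \cdot 20 \sqrt{-52} = 530 \cdot 20 \cdot 2 i \sqrt{13} = 530 \cdot 40 i \sqrt{13} = 21200 i \sqrt{13} \approx 76438.0 i$)
$\left(-3355661 + M\right) \left(137430 + \left(E{\left(396 \right)} - \frac{964781}{-1731680}\right)\right) = \left(-3355661 + 21200 i \sqrt{13}\right) \left(137430 - \left(- \frac{964781}{1731680} + \frac{487}{198}\right)\right) = \left(-3355661 + 21200 i \sqrt{13}\right) \left(137430 - \frac{326150761}{171436320}\right) = \left(-3355661 + 21200 i \sqrt{13}\right) \frac{23560167306839}{171436320} = - \frac{79059934585034665579}{171436320} + \frac{6243444336312335 i \sqrt{13}}{2142954}$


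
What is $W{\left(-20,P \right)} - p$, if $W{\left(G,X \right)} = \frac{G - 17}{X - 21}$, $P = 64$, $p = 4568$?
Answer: $- \frac{196461}{43} \approx -4568.9$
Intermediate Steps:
$W{\left(G,X \right)} = \frac{-17 + G}{-21 + X}$
$W{\left(-20,P \right)} - p = \frac{-17 - 20}{-21 + 64} - 4568 = \frac{1}{43} \left(-37\right) - 4568 = - \frac{37}{43} - 4568 = - \frac{196461}{43}$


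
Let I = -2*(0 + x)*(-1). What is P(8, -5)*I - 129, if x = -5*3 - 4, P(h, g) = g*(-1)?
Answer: -319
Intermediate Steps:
P(h, g) = -g
x = -19 (x = -15 - 4 = -19)
I = -38 (I = -2*(0 - 19)*(-1) = -(-38)*(-1) = -2*19 = -38)
P(8, -5)*I - 129 = -1*(-5)*(-38) - 129 = 5*(-38) - 129 = -190 - 129 = -319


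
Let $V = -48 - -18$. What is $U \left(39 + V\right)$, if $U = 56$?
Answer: $504$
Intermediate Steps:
$V = -30$ ($V = -48 + 18 = -30$)
$U \left(39 + V\right) = 56 \left(39 - 30\right) = 56 \cdot 9 = 504$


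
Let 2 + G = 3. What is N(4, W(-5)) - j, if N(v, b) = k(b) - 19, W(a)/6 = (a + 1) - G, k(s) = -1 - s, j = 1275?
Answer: -1265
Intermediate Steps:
G = 1 (G = -2 + 3 = 1)
W(a) = 6*a (W(a) = 6*((a + 1) - 1*1) = 6*((1 + a) - 1) = 6*a)
N(v, b) = -20 - b (N(v, b) = (-1 - b) - 19 = -20 - b)
N(4, W(-5)) - j = (-20 - 6*(-5)) - 1*1275 = (-20 - 1*(-30)) - 1275 = (-20 + 30) - 1275 = 10 - 1275 = -1265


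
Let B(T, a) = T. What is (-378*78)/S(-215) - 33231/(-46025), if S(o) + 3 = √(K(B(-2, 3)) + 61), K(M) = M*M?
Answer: -145326513/92050 - 1053*√65/2 ≈ -5823.6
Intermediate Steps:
K(M) = M²
S(o) = -3 + √65 (S(o) = -3 + √((-2)² + 61) = -3 + √(4 + 61) = -3 + √65)
(-378*78)/S(-215) - 33231/(-46025) = (-378*78)/(-3 + √65) - 33231/(-46025) = -29484/(-3 + √65) - 33231*(-1/46025) = -29484/(-3 + √65) + 33231/46025 = 33231/46025 - 29484/(-3 + √65)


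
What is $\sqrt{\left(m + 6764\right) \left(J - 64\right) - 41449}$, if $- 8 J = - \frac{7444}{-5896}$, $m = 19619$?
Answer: $\frac{5 i \sqrt{602830590835}}{2948} \approx 1316.9 i$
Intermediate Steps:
$J = - \frac{1861}{11792}$ ($J = - \frac{\left(-7444\right) \frac{1}{-5896}}{8} = - \frac{\left(-7444\right) \left(- \frac{1}{5896}\right)}{8} = \left(- \frac{1}{8}\right) \frac{1861}{1474} = - \frac{1861}{11792} \approx -0.15782$)
$\sqrt{\left(m + 6764\right) \left(J - 64\right) - 41449} = \sqrt{\left(19619 + 6764\right) \left(- \frac{1861}{11792} - 64\right) - 41449} = \sqrt{26383 \left(- \frac{756549}{11792}\right) - 41449} = \sqrt{- \frac{19960032267}{11792} - 41449} = \sqrt{- \frac{20448798875}{11792}} = \frac{5 i \sqrt{602830590835}}{2948}$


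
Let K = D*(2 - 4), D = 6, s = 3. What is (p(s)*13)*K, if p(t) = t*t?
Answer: -1404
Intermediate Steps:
K = -12 (K = 6*(2 - 4) = 6*(-2) = -12)
p(t) = t²
(p(s)*13)*K = (3²*13)*(-12) = (9*13)*(-12) = 117*(-12) = -1404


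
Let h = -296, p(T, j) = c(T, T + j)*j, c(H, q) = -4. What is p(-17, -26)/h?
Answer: -13/37 ≈ -0.35135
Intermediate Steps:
p(T, j) = -4*j
p(-17, -26)/h = -4*(-26)/(-296) = 104*(-1/296) = -13/37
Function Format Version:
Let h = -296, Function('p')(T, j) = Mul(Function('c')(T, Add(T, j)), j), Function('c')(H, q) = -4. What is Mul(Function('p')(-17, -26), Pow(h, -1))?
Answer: Rational(-13, 37) ≈ -0.35135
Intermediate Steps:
Function('p')(T, j) = Mul(-4, j)
Mul(Function('p')(-17, -26), Pow(h, -1)) = Mul(Mul(-4, -26), Pow(-296, -1)) = Mul(104, Rational(-1, 296)) = Rational(-13, 37)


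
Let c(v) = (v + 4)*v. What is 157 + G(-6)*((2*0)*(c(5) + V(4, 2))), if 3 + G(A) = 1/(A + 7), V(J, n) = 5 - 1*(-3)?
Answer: 157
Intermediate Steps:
V(J, n) = 8 (V(J, n) = 5 + 3 = 8)
c(v) = v*(4 + v) (c(v) = (4 + v)*v = v*(4 + v))
G(A) = -3 + 1/(7 + A) (G(A) = -3 + 1/(A + 7) = -3 + 1/(7 + A))
157 + G(-6)*((2*0)*(c(5) + V(4, 2))) = 157 + ((-20 - 3*(-6))/(7 - 6))*((2*0)*(5*(4 + 5) + 8)) = 157 + ((-20 + 18)/1)*(0*(5*9 + 8)) = 157 + (1*(-2))*(0*(45 + 8)) = 157 - 0*53 = 157 - 2*0 = 157 + 0 = 157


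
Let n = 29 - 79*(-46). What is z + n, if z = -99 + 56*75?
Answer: 7764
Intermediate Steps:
z = 4101 (z = -99 + 4200 = 4101)
n = 3663 (n = 29 + 3634 = 3663)
z + n = 4101 + 3663 = 7764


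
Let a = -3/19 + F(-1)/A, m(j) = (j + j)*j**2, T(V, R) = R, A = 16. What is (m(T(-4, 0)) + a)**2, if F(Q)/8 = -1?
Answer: 625/1444 ≈ 0.43283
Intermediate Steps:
F(Q) = -8 (F(Q) = 8*(-1) = -8)
m(j) = 2*j**3 (m(j) = (2*j)*j**2 = 2*j**3)
a = -25/38 (a = -3/19 - 8/16 = -3*1/19 - 8*1/16 = -3/19 - 1/2 = -25/38 ≈ -0.65790)
(m(T(-4, 0)) + a)**2 = (2*0**3 - 25/38)**2 = (2*0 - 25/38)**2 = (0 - 25/38)**2 = (-25/38)**2 = 625/1444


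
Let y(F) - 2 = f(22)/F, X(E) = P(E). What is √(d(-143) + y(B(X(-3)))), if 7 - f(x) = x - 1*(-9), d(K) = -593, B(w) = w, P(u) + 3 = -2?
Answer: I*√14655/5 ≈ 24.212*I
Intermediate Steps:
P(u) = -5 (P(u) = -3 - 2 = -5)
X(E) = -5
f(x) = -2 - x (f(x) = 7 - (x - 1*(-9)) = 7 - (x + 9) = 7 - (9 + x) = 7 + (-9 - x) = -2 - x)
y(F) = 2 - 24/F (y(F) = 2 + (-2 - 1*22)/F = 2 + (-2 - 22)/F = 2 - 24/F)
√(d(-143) + y(B(X(-3)))) = √(-593 + (2 - 24/(-5))) = √(-593 + (2 - 24*(-⅕))) = √(-593 + (2 + 24/5)) = √(-593 + 34/5) = √(-2931/5) = I*√14655/5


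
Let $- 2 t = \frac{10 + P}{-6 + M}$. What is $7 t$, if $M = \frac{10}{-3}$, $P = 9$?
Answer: $\frac{57}{8} \approx 7.125$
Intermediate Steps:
$M = - \frac{10}{3}$ ($M = 10 \left(- \frac{1}{3}\right) = - \frac{10}{3} \approx -3.3333$)
$t = \frac{57}{56}$ ($t = - \frac{\left(10 + 9\right) \frac{1}{-6 - \frac{10}{3}}}{2} = - \frac{19 \frac{1}{- \frac{28}{3}}}{2} = - \frac{19 \left(- \frac{3}{28}\right)}{2} = \left(- \frac{1}{2}\right) \left(- \frac{57}{28}\right) = \frac{57}{56} \approx 1.0179$)
$7 t = 7 \cdot \frac{57}{56} = \frac{57}{8}$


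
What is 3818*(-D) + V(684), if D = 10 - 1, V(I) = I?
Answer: -33678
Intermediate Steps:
D = 9
3818*(-D) + V(684) = 3818*(-1*9) + 684 = 3818*(-9) + 684 = -34362 + 684 = -33678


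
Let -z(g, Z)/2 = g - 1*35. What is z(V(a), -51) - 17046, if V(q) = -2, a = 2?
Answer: -16972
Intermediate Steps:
z(g, Z) = 70 - 2*g (z(g, Z) = -2*(g - 1*35) = -2*(g - 35) = -2*(-35 + g) = 70 - 2*g)
z(V(a), -51) - 17046 = (70 - 2*(-2)) - 17046 = (70 + 4) - 17046 = 74 - 17046 = -16972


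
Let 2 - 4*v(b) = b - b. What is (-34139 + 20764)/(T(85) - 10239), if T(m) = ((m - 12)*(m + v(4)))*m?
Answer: -26750/1040577 ≈ -0.025707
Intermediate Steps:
v(b) = 1/2 (v(b) = 1/2 - (b - b)/4 = 1/2 - 1/4*0 = 1/2 + 0 = 1/2)
T(m) = m*(1/2 + m)*(-12 + m) (T(m) = ((m - 12)*(m + 1/2))*m = ((-12 + m)*(1/2 + m))*m = ((1/2 + m)*(-12 + m))*m = m*(1/2 + m)*(-12 + m))
(-34139 + 20764)/(T(85) - 10239) = (-34139 + 20764)/((1/2)*85*(-12 - 23*85 + 2*85**2) - 10239) = -13375/((1/2)*85*(-12 - 1955 + 2*7225) - 10239) = -13375/((1/2)*85*(-12 - 1955 + 14450) - 10239) = -13375/((1/2)*85*12483 - 10239) = -13375/(1061055/2 - 10239) = -13375/1040577/2 = -13375*2/1040577 = -26750/1040577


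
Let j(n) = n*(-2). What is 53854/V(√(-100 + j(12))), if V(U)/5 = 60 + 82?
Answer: 26927/355 ≈ 75.851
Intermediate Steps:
j(n) = -2*n
V(U) = 710 (V(U) = 5*(60 + 82) = 5*142 = 710)
53854/V(√(-100 + j(12))) = 53854/710 = 53854*(1/710) = 26927/355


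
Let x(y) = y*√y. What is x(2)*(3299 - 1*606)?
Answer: 5386*√2 ≈ 7617.0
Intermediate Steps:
x(y) = y^(3/2)
x(2)*(3299 - 1*606) = 2^(3/2)*(3299 - 1*606) = (2*√2)*(3299 - 606) = (2*√2)*2693 = 5386*√2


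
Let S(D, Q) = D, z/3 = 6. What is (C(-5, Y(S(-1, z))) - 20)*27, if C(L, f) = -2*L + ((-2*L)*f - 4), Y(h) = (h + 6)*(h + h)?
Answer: -3078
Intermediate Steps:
z = 18 (z = 3*6 = 18)
Y(h) = 2*h*(6 + h) (Y(h) = (6 + h)*(2*h) = 2*h*(6 + h))
C(L, f) = -4 - 2*L - 2*L*f (C(L, f) = -2*L + (-2*L*f - 4) = -2*L + (-4 - 2*L*f) = -4 - 2*L - 2*L*f)
(C(-5, Y(S(-1, z))) - 20)*27 = ((-4 - 2*(-5) - 2*(-5)*2*(-1)*(6 - 1)) - 20)*27 = ((-4 + 10 - 2*(-5)*2*(-1)*5) - 20)*27 = ((-4 + 10 - 2*(-5)*(-10)) - 20)*27 = ((-4 + 10 - 100) - 20)*27 = (-94 - 20)*27 = -114*27 = -3078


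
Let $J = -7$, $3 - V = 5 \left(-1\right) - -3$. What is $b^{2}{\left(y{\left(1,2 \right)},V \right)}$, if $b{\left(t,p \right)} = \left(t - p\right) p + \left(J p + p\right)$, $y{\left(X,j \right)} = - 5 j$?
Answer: $11025$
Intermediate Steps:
$V = 5$ ($V = 3 - \left(5 \left(-1\right) - -3\right) = 3 - \left(-5 + 3\right) = 3 - -2 = 3 + 2 = 5$)
$b{\left(t,p \right)} = - 6 p + p \left(t - p\right)$ ($b{\left(t,p \right)} = \left(t - p\right) p + \left(- 7 p + p\right) = p \left(t - p\right) - 6 p = - 6 p + p \left(t - p\right)$)
$b^{2}{\left(y{\left(1,2 \right)},V \right)} = \left(5 \left(-6 - 10 - 5\right)\right)^{2} = \left(5 \left(-21\right)\right)^{2} = \left(-105\right)^{2} = 11025$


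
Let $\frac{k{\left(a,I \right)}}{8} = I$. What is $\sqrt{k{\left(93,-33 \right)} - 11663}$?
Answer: $i \sqrt{11927} \approx 109.21 i$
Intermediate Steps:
$k{\left(a,I \right)} = 8 I$
$\sqrt{k{\left(93,-33 \right)} - 11663} = \sqrt{8 \left(-33\right) - 11663} = \sqrt{-264 - 11663} = \sqrt{-11927} = i \sqrt{11927}$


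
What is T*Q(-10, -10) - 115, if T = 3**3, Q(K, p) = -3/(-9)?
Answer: -106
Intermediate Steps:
Q(K, p) = 1/3 (Q(K, p) = -3*(-1/9) = 1/3)
T = 27
T*Q(-10, -10) - 115 = 27*(1/3) - 115 = 9 - 115 = -106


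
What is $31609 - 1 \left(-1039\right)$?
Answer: $32648$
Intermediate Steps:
$31609 - 1 \left(-1039\right) = 31609 - -1039 = 31609 + 1039 = 32648$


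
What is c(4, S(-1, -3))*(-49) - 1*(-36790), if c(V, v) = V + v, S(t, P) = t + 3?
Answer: 36496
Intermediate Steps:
S(t, P) = 3 + t
c(4, S(-1, -3))*(-49) - 1*(-36790) = (4 + (3 - 1))*(-49) - 1*(-36790) = (4 + 2)*(-49) + 36790 = 6*(-49) + 36790 = -294 + 36790 = 36496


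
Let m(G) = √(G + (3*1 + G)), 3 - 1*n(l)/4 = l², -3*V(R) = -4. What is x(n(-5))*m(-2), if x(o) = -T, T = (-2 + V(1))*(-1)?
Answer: -2*I/3 ≈ -0.66667*I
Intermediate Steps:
V(R) = 4/3 (V(R) = -⅓*(-4) = 4/3)
n(l) = 12 - 4*l²
T = ⅔ (T = (-2 + 4/3)*(-1) = -⅔*(-1) = ⅔ ≈ 0.66667)
x(o) = -⅔ (x(o) = -1*⅔ = -⅔)
m(G) = √(3 + 2*G) (m(G) = √(G + (3 + G)) = √(3 + 2*G))
x(n(-5))*m(-2) = -2*√(3 + 2*(-2))/3 = -2*√(3 - 4)/3 = -2*I/3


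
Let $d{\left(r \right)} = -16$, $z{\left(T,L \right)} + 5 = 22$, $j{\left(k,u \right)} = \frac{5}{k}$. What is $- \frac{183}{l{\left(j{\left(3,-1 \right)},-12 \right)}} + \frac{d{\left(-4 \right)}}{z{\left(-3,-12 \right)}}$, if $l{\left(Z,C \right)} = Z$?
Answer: $- \frac{9413}{85} \approx -110.74$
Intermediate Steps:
$z{\left(T,L \right)} = 17$ ($z{\left(T,L \right)} = -5 + 22 = 17$)
$- \frac{183}{l{\left(j{\left(3,-1 \right)},-12 \right)}} + \frac{d{\left(-4 \right)}}{z{\left(-3,-12 \right)}} = - \frac{183}{5 \cdot \frac{1}{3}} - \frac{16}{17} = - \frac{183}{\frac{5}{3}} - \frac{16}{17} = \left(-183\right) \frac{3}{5} - \frac{16}{17} = - \frac{549}{5} - \frac{16}{17} = - \frac{9413}{85}$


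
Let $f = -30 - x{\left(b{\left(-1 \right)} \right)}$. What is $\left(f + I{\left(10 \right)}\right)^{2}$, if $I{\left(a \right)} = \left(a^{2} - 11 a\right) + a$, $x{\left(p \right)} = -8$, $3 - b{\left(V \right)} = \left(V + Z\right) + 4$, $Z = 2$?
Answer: $484$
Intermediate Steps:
$b{\left(V \right)} = -3 - V$ ($b{\left(V \right)} = 3 - \left(\left(V + 2\right) + 4\right) = 3 - \left(\left(2 + V\right) + 4\right) = 3 - \left(6 + V\right) = -3 - V$)
$I{\left(a \right)} = a^{2} - 10 a$
$f = -22$ ($f = -30 - -8 = -30 + 8 = -22$)
$\left(f + I{\left(10 \right)}\right)^{2} = \left(-22 + 10 \left(-10 + 10\right)\right)^{2} = \left(-22 + 10 \cdot 0\right)^{2} = \left(-22 + 0\right)^{2} = \left(-22\right)^{2} = 484$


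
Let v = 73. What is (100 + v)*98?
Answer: 16954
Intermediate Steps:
(100 + v)*98 = (100 + 73)*98 = 173*98 = 16954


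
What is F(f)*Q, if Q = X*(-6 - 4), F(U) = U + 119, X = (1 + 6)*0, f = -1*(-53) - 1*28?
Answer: 0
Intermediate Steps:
f = 25 (f = 53 - 28 = 25)
X = 0 (X = 7*0 = 0)
F(U) = 119 + U
Q = 0 (Q = 0*(-6 - 4) = 0*(-10) = 0)
F(f)*Q = (119 + 25)*0 = 144*0 = 0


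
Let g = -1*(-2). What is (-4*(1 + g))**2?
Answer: 144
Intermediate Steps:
g = 2
(-4*(1 + g))**2 = (-4*(1 + 2))**2 = (-4*3)**2 = (-12)**2 = 144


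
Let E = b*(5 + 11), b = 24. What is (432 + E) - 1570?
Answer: -754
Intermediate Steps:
E = 384 (E = 24*(5 + 11) = 24*16 = 384)
(432 + E) - 1570 = (432 + 384) - 1570 = 816 - 1570 = -754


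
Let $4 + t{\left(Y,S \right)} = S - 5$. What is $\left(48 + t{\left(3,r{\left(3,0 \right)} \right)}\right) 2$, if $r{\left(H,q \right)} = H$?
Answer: $84$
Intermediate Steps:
$t{\left(Y,S \right)} = -9 + S$ ($t{\left(Y,S \right)} = -4 + \left(S - 5\right) = -4 + \left(-5 + S\right) = -9 + S$)
$\left(48 + t{\left(3,r{\left(3,0 \right)} \right)}\right) 2 = \left(48 + \left(-9 + 3\right)\right) 2 = \left(48 - 6\right) 2 = 42 \cdot 2 = 84$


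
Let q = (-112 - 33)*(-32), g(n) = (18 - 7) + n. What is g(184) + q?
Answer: 4835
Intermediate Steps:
g(n) = 11 + n
q = 4640 (q = -145*(-32) = 4640)
g(184) + q = (11 + 184) + 4640 = 195 + 4640 = 4835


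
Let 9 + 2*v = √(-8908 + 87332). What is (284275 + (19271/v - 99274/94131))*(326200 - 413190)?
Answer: -182366902878295370890/7374504933 - 6705537160*√19606/78343 ≈ -2.4741e+10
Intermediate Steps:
v = -9/2 + √19606 (v = -9/2 + √(-8908 + 87332)/2 = -9/2 + √78424/2 = -9/2 + (2*√19606)/2 = -9/2 + √19606 ≈ 135.52)
(284275 + (19271/v - 99274/94131))*(326200 - 413190) = (284275 + (19271/(-9/2 + √19606) - 99274/94131))*(326200 - 413190) = (284275 + (19271/(-9/2 + √19606) - 99274*1/94131))*(-86990) = (284275 + (19271/(-9/2 + √19606) - 99274/94131))*(-86990) = (284275 + (-99274/94131 + 19271/(-9/2 + √19606)))*(-86990) = (26758990751/94131 + 19271/(-9/2 + √19606))*(-86990) = -2327764605429490/94131 - 1676384290/(-9/2 + √19606)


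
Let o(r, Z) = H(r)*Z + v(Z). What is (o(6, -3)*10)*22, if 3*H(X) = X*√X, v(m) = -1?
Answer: -220 - 1320*√6 ≈ -3453.3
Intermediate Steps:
H(X) = X^(3/2)/3 (H(X) = (X*√X)/3 = X^(3/2)/3)
o(r, Z) = -1 + Z*r^(3/2)/3 (o(r, Z) = (r^(3/2)/3)*Z - 1 = Z*r^(3/2)/3 - 1 = -1 + Z*r^(3/2)/3)
(o(6, -3)*10)*22 = ((-1 + (⅓)*(-3)*6^(3/2))*10)*22 = ((-1 + (⅓)*(-3)*(6*√6))*10)*22 = ((-1 - 6*√6)*10)*22 = (-10 - 60*√6)*22 = -220 - 1320*√6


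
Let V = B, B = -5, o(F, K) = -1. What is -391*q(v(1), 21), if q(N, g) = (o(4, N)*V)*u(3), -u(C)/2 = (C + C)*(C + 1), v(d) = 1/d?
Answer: 93840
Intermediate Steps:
u(C) = -4*C*(1 + C) (u(C) = -2*(C + C)*(C + 1) = -2*2*C*(1 + C) = -4*C*(1 + C))
V = -5
q(N, g) = -240 (q(N, g) = (-1*(-5))*(-4*3*(1 + 3)) = 5*(-4*3*4) = 5*(-48) = -240)
-391*q(v(1), 21) = -391*(-240) = 93840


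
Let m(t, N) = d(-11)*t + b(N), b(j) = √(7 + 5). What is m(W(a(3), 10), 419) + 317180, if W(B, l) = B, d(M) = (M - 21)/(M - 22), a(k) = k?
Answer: 3489012/11 + 2*√3 ≈ 3.1719e+5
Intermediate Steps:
d(M) = (-21 + M)/(-22 + M)
b(j) = 2*√3 (b(j) = √12 = 2*√3)
m(t, N) = 2*√3 + 32*t/33 (m(t, N) = ((-21 - 11)/(-22 - 11))*t + 2*√3 = (-32/(-33))*t + 2*√3 = (-1/33*(-32))*t + 2*√3 = 32*t/33 + 2*√3 = 2*√3 + 32*t/33)
m(W(a(3), 10), 419) + 317180 = (2*√3 + (32/33)*3) + 317180 = (2*√3 + 32/11) + 317180 = (32/11 + 2*√3) + 317180 = 3489012/11 + 2*√3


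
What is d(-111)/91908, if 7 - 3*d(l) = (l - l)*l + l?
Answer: 59/137862 ≈ 0.00042796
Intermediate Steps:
d(l) = 7/3 - l/3 (d(l) = 7/3 - ((l - l)*l + l)/3 = 7/3 - (0*l + l)/3 = 7/3 - (0 + l)/3 = 7/3 - l/3)
d(-111)/91908 = (7/3 - ⅓*(-111))/91908 = (7/3 + 37)*(1/91908) = (118/3)*(1/91908) = 59/137862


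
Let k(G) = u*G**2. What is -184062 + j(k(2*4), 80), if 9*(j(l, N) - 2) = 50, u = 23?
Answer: -1656490/9 ≈ -1.8405e+5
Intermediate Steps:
k(G) = 23*G**2
j(l, N) = 68/9 (j(l, N) = 2 + (1/9)*50 = 2 + 50/9 = 68/9)
-184062 + j(k(2*4), 80) = -184062 + 68/9 = -1656490/9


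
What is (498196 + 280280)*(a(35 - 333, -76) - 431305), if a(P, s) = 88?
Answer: -335692085292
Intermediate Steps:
(498196 + 280280)*(a(35 - 333, -76) - 431305) = (498196 + 280280)*(88 - 431305) = 778476*(-431217) = -335692085292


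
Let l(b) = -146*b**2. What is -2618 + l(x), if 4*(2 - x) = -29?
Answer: -120881/8 ≈ -15110.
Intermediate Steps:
x = 37/4 (x = 2 - 1/4*(-29) = 2 + 29/4 = 37/4 ≈ 9.2500)
-2618 + l(x) = -2618 - 146*(37/4)**2 = -2618 - 146*1369/16 = -2618 - 99937/8 = -120881/8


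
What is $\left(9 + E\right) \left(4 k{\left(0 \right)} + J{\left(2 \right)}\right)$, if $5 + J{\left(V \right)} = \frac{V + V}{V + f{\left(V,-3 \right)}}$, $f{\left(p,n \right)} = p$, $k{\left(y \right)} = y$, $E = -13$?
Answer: $16$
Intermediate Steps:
$J{\left(V \right)} = -4$ ($J{\left(V \right)} = -5 + \frac{V + V}{V + V} = -5 + \frac{2 V}{2 V} = -5 + 2 V \frac{1}{2 V} = -5 + 1 = -4$)
$\left(9 + E\right) \left(4 k{\left(0 \right)} + J{\left(2 \right)}\right) = \left(9 - 13\right) \left(4 \cdot 0 - 4\right) = - 4 \left(0 - 4\right) = \left(-4\right) \left(-4\right) = 16$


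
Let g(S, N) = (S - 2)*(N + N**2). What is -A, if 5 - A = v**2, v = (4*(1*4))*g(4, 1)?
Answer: 4091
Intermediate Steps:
g(S, N) = (-2 + S)*(N + N**2)
v = 64 (v = (4*(1*4))*(1*(-2 + 4 - 2*1 + 1*4)) = (4*4)*(1*(-2 + 4 - 2 + 4)) = 16*(1*4) = 16*4 = 64)
A = -4091 (A = 5 - 1*64**2 = 5 - 1*4096 = 5 - 4096 = -4091)
-A = -1*(-4091) = 4091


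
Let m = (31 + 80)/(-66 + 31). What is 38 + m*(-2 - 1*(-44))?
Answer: -476/5 ≈ -95.200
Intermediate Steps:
m = -111/35 (m = 111/(-35) = 111*(-1/35) = -111/35 ≈ -3.1714)
38 + m*(-2 - 1*(-44)) = 38 - 111*(-2 - 1*(-44))/35 = 38 - 111*(-2 + 44)/35 = 38 - 111/35*42 = 38 - 666/5 = -476/5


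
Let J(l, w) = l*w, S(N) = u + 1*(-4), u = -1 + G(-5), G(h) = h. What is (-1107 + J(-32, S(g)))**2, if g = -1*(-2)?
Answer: 619369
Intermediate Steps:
g = 2
u = -6 (u = -1 - 5 = -6)
S(N) = -10 (S(N) = -6 + 1*(-4) = -6 - 4 = -10)
(-1107 + J(-32, S(g)))**2 = (-1107 - 32*(-10))**2 = (-1107 + 320)**2 = (-787)**2 = 619369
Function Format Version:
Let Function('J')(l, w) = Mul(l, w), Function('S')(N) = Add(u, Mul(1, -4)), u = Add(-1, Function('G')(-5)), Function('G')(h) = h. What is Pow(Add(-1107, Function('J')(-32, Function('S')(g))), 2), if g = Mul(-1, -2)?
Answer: 619369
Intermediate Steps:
g = 2
u = -6 (u = Add(-1, -5) = -6)
Function('S')(N) = -10 (Function('S')(N) = Add(-6, Mul(1, -4)) = Add(-6, -4) = -10)
Pow(Add(-1107, Function('J')(-32, Function('S')(g))), 2) = Pow(Add(-1107, Mul(-32, -10)), 2) = Pow(Add(-1107, 320), 2) = Pow(-787, 2) = 619369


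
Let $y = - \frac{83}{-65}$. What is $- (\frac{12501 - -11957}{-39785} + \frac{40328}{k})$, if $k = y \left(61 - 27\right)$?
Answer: $- \frac{52110097862}{56136635} \approx -928.27$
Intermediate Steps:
$y = \frac{83}{65}$ ($y = \left(-83\right) \left(- \frac{1}{65}\right) = \frac{83}{65} \approx 1.2769$)
$k = \frac{2822}{65}$ ($k = \frac{83 \left(61 - 27\right)}{65} = \frac{83}{65} \cdot 34 = \frac{2822}{65} \approx 43.415$)
$- (\frac{12501 - -11957}{-39785} + \frac{40328}{k}) = - (\frac{12501 - -11957}{-39785} + \frac{40328}{\frac{2822}{65}}) = - (\left(12501 + 11957\right) \left(- \frac{1}{39785}\right) + 40328 \cdot \frac{65}{2822}) = - (24458 \left(- \frac{1}{39785}\right) + \frac{1310660}{1411}) = - (- \frac{24458}{39785} + \frac{1310660}{1411}) = \left(-1\right) \frac{52110097862}{56136635} = - \frac{52110097862}{56136635}$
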